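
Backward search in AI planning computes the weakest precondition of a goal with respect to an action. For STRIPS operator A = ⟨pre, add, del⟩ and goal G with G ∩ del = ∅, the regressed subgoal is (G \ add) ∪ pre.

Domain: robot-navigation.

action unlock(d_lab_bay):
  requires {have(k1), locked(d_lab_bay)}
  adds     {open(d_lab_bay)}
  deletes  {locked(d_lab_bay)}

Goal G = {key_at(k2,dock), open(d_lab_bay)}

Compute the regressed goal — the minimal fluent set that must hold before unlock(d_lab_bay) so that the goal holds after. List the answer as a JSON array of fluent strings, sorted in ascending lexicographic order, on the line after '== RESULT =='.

Regress:
  G ∩ del = {}  (empty — regression defined)
  G \ add = {key_at(k2,dock), open(d_lab_bay)} \ {open(d_lab_bay)} = {key_at(k2,dock)}
  ∪ pre   = {key_at(k2,dock)} ∪ {have(k1), locked(d_lab_bay)}
          = {have(k1), key_at(k2,dock), locked(d_lab_bay)}

== RESULT ==
["have(k1)", "key_at(k2,dock)", "locked(d_lab_bay)"]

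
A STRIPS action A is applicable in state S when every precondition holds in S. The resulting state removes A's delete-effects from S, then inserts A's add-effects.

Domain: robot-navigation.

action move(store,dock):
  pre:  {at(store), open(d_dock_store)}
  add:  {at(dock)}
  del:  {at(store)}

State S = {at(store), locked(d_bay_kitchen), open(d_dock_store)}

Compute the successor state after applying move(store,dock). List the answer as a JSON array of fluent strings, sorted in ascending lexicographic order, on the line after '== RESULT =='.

Progress:
  pre ⊆ S: {at(store), open(d_dock_store)} ⊆ S  — applicable
  S \ del = {locked(d_bay_kitchen), open(d_dock_store)}
  ∪ add   = {at(dock), locked(d_bay_kitchen), open(d_dock_store)}

== RESULT ==
["at(dock)", "locked(d_bay_kitchen)", "open(d_dock_store)"]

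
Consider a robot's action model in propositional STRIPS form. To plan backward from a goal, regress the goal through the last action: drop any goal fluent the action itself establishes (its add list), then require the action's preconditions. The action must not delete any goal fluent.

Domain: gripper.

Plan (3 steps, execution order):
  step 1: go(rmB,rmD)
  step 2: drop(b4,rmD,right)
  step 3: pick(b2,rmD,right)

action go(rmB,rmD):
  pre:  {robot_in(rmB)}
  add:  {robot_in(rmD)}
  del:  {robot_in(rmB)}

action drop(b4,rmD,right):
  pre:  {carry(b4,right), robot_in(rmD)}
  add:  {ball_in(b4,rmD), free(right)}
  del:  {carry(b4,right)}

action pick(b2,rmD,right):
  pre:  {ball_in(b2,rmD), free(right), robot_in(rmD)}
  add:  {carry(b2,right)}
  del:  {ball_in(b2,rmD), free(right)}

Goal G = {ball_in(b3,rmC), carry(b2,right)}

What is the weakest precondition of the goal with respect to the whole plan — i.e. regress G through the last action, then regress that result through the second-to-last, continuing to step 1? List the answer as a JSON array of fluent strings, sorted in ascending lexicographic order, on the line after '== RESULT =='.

Work backward from the goal:
  through step 3 (pick(b2,rmD,right)): drop {carry(b2,right)}, keep {ball_in(b3,rmC)}, require {ball_in(b2,rmD), free(right), robot_in(rmD)}
    → {ball_in(b2,rmD), ball_in(b3,rmC), free(right), robot_in(rmD)}
  through step 2 (drop(b4,rmD,right)): drop {free(right)}, keep {ball_in(b2,rmD), ball_in(b3,rmC), robot_in(rmD)}, require {carry(b4,right), robot_in(rmD)}
    → {ball_in(b2,rmD), ball_in(b3,rmC), carry(b4,right), robot_in(rmD)}
  through step 1 (go(rmB,rmD)): drop {robot_in(rmD)}, keep {ball_in(b2,rmD), ball_in(b3,rmC), carry(b4,right)}, require {robot_in(rmB)}
    → {ball_in(b2,rmD), ball_in(b3,rmC), carry(b4,right), robot_in(rmB)}

== RESULT ==
["ball_in(b2,rmD)", "ball_in(b3,rmC)", "carry(b4,right)", "robot_in(rmB)"]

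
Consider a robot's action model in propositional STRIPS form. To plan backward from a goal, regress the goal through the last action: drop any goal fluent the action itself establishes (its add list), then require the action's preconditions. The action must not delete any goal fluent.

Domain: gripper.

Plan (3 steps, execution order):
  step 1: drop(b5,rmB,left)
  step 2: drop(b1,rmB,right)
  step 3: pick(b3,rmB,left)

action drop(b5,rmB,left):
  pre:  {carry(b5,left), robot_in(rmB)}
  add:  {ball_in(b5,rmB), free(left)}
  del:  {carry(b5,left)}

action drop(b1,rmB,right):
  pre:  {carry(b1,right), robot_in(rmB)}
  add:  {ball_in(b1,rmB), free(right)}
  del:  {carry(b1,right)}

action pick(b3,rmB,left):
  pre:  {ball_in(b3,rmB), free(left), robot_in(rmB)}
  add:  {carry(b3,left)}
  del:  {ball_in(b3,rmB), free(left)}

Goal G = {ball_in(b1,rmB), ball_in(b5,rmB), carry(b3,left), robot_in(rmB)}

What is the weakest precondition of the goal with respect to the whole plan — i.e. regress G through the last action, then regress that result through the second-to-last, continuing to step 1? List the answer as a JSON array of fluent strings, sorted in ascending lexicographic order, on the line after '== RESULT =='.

Work backward from the goal:
  through step 3 (pick(b3,rmB,left)): drop {carry(b3,left)}, keep {ball_in(b1,rmB), ball_in(b5,rmB), robot_in(rmB)}, require {ball_in(b3,rmB), free(left), robot_in(rmB)}
    → {ball_in(b1,rmB), ball_in(b3,rmB), ball_in(b5,rmB), free(left), robot_in(rmB)}
  through step 2 (drop(b1,rmB,right)): drop {ball_in(b1,rmB)}, keep {ball_in(b3,rmB), ball_in(b5,rmB), free(left), robot_in(rmB)}, require {carry(b1,right), robot_in(rmB)}
    → {ball_in(b3,rmB), ball_in(b5,rmB), carry(b1,right), free(left), robot_in(rmB)}
  through step 1 (drop(b5,rmB,left)): drop {ball_in(b5,rmB), free(left)}, keep {ball_in(b3,rmB), carry(b1,right), robot_in(rmB)}, require {carry(b5,left), robot_in(rmB)}
    → {ball_in(b3,rmB), carry(b1,right), carry(b5,left), robot_in(rmB)}

== RESULT ==
["ball_in(b3,rmB)", "carry(b1,right)", "carry(b5,left)", "robot_in(rmB)"]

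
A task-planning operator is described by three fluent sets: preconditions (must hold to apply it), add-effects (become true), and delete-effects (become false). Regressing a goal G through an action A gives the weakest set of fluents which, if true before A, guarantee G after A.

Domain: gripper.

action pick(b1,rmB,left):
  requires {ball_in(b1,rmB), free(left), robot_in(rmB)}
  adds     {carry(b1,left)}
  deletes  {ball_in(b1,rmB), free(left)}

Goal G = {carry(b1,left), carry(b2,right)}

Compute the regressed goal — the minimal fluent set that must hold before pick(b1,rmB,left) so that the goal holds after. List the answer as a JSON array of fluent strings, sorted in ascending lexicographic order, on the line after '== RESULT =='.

Compute (G \ add) ∪ pre:
  G ∩ del = {}  (empty — regression defined)
  G \ add = {carry(b1,left), carry(b2,right)} \ {carry(b1,left)} = {carry(b2,right)}
  ∪ pre   = {carry(b2,right)} ∪ {ball_in(b1,rmB), free(left), robot_in(rmB)}
          = {ball_in(b1,rmB), carry(b2,right), free(left), robot_in(rmB)}

== RESULT ==
["ball_in(b1,rmB)", "carry(b2,right)", "free(left)", "robot_in(rmB)"]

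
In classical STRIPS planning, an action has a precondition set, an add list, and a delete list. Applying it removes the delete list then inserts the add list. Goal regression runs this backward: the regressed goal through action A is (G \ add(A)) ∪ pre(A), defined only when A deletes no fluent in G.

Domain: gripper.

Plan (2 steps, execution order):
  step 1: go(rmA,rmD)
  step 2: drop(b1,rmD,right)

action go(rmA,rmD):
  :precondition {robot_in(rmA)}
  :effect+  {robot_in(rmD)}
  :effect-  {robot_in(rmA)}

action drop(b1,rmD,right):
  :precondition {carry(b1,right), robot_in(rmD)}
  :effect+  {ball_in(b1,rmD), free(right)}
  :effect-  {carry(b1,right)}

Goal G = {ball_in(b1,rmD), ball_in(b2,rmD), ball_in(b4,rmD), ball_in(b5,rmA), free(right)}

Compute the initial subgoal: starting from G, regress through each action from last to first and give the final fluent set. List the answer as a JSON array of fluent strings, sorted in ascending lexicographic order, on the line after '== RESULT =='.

Work backward from the goal:
  through step 2 (drop(b1,rmD,right)): drop {ball_in(b1,rmD), free(right)}, keep {ball_in(b2,rmD), ball_in(b4,rmD), ball_in(b5,rmA)}, require {carry(b1,right), robot_in(rmD)}
    → {ball_in(b2,rmD), ball_in(b4,rmD), ball_in(b5,rmA), carry(b1,right), robot_in(rmD)}
  through step 1 (go(rmA,rmD)): drop {robot_in(rmD)}, keep {ball_in(b2,rmD), ball_in(b4,rmD), ball_in(b5,rmA), carry(b1,right)}, require {robot_in(rmA)}
    → {ball_in(b2,rmD), ball_in(b4,rmD), ball_in(b5,rmA), carry(b1,right), robot_in(rmA)}

== RESULT ==
["ball_in(b2,rmD)", "ball_in(b4,rmD)", "ball_in(b5,rmA)", "carry(b1,right)", "robot_in(rmA)"]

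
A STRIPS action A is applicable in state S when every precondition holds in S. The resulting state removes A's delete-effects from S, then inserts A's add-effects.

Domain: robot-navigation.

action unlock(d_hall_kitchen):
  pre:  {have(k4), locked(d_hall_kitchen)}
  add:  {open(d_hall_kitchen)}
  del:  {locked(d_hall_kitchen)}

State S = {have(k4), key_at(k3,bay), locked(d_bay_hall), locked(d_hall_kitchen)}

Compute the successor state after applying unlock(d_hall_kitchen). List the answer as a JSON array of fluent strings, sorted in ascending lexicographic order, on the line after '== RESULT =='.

Compute (S \ del) ∪ add:
  pre ⊆ S: {have(k4), locked(d_hall_kitchen)} ⊆ S  — applicable
  S \ del = {have(k4), key_at(k3,bay), locked(d_bay_hall)}
  ∪ add   = {have(k4), key_at(k3,bay), locked(d_bay_hall), open(d_hall_kitchen)}

== RESULT ==
["have(k4)", "key_at(k3,bay)", "locked(d_bay_hall)", "open(d_hall_kitchen)"]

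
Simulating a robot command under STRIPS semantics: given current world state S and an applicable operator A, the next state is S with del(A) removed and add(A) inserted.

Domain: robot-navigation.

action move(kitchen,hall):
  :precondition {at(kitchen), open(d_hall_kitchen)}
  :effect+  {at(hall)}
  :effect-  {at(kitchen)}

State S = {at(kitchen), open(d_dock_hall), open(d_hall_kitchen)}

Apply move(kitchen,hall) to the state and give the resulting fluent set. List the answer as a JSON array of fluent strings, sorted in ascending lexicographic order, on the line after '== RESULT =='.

Progress:
  pre ⊆ S: {at(kitchen), open(d_hall_kitchen)} ⊆ S  — applicable
  S \ del = {open(d_dock_hall), open(d_hall_kitchen)}
  ∪ add   = {at(hall), open(d_dock_hall), open(d_hall_kitchen)}

== RESULT ==
["at(hall)", "open(d_dock_hall)", "open(d_hall_kitchen)"]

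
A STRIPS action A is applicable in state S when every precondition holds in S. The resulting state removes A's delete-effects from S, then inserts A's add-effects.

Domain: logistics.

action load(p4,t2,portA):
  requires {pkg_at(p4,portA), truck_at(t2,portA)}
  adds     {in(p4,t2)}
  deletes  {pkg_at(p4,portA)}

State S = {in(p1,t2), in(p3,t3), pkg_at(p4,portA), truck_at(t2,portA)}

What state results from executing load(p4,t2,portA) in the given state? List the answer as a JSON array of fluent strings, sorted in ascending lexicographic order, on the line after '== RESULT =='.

Compute (S \ del) ∪ add:
  pre ⊆ S: {pkg_at(p4,portA), truck_at(t2,portA)} ⊆ S  — applicable
  S \ del = {in(p1,t2), in(p3,t3), truck_at(t2,portA)}
  ∪ add   = {in(p1,t2), in(p3,t3), in(p4,t2), truck_at(t2,portA)}

== RESULT ==
["in(p1,t2)", "in(p3,t3)", "in(p4,t2)", "truck_at(t2,portA)"]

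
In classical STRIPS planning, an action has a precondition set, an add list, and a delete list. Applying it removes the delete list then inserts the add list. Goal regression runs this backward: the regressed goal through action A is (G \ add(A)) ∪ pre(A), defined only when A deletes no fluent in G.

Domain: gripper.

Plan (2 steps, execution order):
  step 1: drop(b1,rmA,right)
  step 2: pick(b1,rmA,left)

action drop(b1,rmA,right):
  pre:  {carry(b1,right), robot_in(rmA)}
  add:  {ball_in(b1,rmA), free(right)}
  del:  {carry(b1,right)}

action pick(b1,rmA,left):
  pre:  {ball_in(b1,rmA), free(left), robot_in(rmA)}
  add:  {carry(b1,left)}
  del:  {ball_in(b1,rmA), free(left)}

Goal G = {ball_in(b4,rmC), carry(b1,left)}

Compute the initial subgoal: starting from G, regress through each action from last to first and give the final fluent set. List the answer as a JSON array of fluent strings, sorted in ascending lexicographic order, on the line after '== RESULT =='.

Work backward from the goal:
  through step 2 (pick(b1,rmA,left)): drop {carry(b1,left)}, keep {ball_in(b4,rmC)}, require {ball_in(b1,rmA), free(left), robot_in(rmA)}
    → {ball_in(b1,rmA), ball_in(b4,rmC), free(left), robot_in(rmA)}
  through step 1 (drop(b1,rmA,right)): drop {ball_in(b1,rmA)}, keep {ball_in(b4,rmC), free(left), robot_in(rmA)}, require {carry(b1,right), robot_in(rmA)}
    → {ball_in(b4,rmC), carry(b1,right), free(left), robot_in(rmA)}

== RESULT ==
["ball_in(b4,rmC)", "carry(b1,right)", "free(left)", "robot_in(rmA)"]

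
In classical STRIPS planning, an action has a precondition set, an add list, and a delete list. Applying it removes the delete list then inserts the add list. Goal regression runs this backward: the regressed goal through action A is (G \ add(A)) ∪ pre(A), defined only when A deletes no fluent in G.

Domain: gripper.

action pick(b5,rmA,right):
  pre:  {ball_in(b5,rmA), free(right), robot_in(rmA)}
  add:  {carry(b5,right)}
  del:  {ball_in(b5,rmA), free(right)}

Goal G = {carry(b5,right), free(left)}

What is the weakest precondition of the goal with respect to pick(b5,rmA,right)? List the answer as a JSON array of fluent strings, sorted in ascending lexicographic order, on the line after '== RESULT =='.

Compute (G \ add) ∪ pre:
  G ∩ del = {}  (empty — regression defined)
  G \ add = {carry(b5,right), free(left)} \ {carry(b5,right)} = {free(left)}
  ∪ pre   = {free(left)} ∪ {ball_in(b5,rmA), free(right), robot_in(rmA)}
          = {ball_in(b5,rmA), free(left), free(right), robot_in(rmA)}

== RESULT ==
["ball_in(b5,rmA)", "free(left)", "free(right)", "robot_in(rmA)"]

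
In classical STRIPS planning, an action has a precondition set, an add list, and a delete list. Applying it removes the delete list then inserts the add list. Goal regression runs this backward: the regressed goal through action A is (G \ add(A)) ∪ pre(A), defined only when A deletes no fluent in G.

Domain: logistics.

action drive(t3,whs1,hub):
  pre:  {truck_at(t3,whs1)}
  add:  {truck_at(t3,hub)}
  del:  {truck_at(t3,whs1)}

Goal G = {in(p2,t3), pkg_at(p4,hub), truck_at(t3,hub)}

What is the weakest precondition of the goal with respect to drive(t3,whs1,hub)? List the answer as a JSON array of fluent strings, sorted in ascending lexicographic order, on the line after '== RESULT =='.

Compute (G \ add) ∪ pre:
  G ∩ del = {}  (empty — regression defined)
  G \ add = {in(p2,t3), pkg_at(p4,hub), truck_at(t3,hub)} \ {truck_at(t3,hub)} = {in(p2,t3), pkg_at(p4,hub)}
  ∪ pre   = {in(p2,t3), pkg_at(p4,hub)} ∪ {truck_at(t3,whs1)}
          = {in(p2,t3), pkg_at(p4,hub), truck_at(t3,whs1)}

== RESULT ==
["in(p2,t3)", "pkg_at(p4,hub)", "truck_at(t3,whs1)"]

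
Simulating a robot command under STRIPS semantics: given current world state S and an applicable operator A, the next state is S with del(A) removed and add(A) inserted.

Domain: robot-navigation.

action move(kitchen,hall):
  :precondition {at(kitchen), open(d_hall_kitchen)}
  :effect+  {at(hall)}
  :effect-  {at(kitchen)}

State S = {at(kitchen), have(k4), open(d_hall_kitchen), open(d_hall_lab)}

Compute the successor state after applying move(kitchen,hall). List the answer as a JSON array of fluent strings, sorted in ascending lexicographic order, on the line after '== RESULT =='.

Progress:
  pre ⊆ S: {at(kitchen), open(d_hall_kitchen)} ⊆ S  — applicable
  S \ del = {have(k4), open(d_hall_kitchen), open(d_hall_lab)}
  ∪ add   = {at(hall), have(k4), open(d_hall_kitchen), open(d_hall_lab)}

== RESULT ==
["at(hall)", "have(k4)", "open(d_hall_kitchen)", "open(d_hall_lab)"]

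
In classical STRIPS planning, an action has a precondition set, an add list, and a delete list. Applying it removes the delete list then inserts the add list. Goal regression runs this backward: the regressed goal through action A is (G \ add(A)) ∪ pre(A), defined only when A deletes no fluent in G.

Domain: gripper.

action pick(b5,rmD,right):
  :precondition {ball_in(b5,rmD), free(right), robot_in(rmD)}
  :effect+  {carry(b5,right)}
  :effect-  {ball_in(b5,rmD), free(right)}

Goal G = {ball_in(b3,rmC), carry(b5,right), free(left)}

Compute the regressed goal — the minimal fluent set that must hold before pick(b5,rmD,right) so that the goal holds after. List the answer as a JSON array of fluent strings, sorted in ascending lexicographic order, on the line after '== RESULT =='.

Regress:
  G ∩ del = {}  (empty — regression defined)
  G \ add = {ball_in(b3,rmC), carry(b5,right), free(left)} \ {carry(b5,right)} = {ball_in(b3,rmC), free(left)}
  ∪ pre   = {ball_in(b3,rmC), free(left)} ∪ {ball_in(b5,rmD), free(right), robot_in(rmD)}
          = {ball_in(b3,rmC), ball_in(b5,rmD), free(left), free(right), robot_in(rmD)}

== RESULT ==
["ball_in(b3,rmC)", "ball_in(b5,rmD)", "free(left)", "free(right)", "robot_in(rmD)"]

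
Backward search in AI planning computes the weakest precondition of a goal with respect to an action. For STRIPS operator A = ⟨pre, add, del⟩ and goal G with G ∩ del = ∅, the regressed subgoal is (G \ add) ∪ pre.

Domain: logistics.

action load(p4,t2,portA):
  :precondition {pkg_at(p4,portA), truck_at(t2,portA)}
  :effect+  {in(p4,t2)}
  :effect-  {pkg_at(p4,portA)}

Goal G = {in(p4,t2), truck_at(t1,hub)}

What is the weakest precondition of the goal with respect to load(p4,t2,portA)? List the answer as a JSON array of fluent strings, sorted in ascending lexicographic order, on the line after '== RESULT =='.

Regress:
  G ∩ del = {}  (empty — regression defined)
  G \ add = {in(p4,t2), truck_at(t1,hub)} \ {in(p4,t2)} = {truck_at(t1,hub)}
  ∪ pre   = {truck_at(t1,hub)} ∪ {pkg_at(p4,portA), truck_at(t2,portA)}
          = {pkg_at(p4,portA), truck_at(t1,hub), truck_at(t2,portA)}

== RESULT ==
["pkg_at(p4,portA)", "truck_at(t1,hub)", "truck_at(t2,portA)"]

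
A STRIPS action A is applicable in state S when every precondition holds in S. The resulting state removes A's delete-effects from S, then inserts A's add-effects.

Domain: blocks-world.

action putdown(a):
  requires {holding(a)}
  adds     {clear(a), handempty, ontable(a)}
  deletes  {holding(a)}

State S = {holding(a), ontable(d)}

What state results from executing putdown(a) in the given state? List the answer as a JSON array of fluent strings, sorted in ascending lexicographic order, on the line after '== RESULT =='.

Compute (S \ del) ∪ add:
  pre ⊆ S: {holding(a)} ⊆ S  — applicable
  S \ del = {ontable(d)}
  ∪ add   = {clear(a), handempty, ontable(a), ontable(d)}

== RESULT ==
["clear(a)", "handempty", "ontable(a)", "ontable(d)"]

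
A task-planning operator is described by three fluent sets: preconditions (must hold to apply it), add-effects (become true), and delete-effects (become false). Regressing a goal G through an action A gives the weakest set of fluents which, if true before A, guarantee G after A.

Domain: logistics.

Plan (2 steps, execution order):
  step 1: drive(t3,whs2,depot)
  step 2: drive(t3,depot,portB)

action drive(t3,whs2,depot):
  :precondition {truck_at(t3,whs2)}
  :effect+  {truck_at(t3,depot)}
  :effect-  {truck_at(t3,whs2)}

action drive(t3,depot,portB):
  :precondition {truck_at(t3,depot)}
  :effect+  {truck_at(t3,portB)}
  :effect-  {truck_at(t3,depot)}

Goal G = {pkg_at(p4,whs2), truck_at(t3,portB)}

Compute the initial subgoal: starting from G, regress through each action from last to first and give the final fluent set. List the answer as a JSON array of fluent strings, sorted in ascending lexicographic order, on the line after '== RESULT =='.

Work backward from the goal:
  through step 2 (drive(t3,depot,portB)): drop {truck_at(t3,portB)}, keep {pkg_at(p4,whs2)}, require {truck_at(t3,depot)}
    → {pkg_at(p4,whs2), truck_at(t3,depot)}
  through step 1 (drive(t3,whs2,depot)): drop {truck_at(t3,depot)}, keep {pkg_at(p4,whs2)}, require {truck_at(t3,whs2)}
    → {pkg_at(p4,whs2), truck_at(t3,whs2)}

== RESULT ==
["pkg_at(p4,whs2)", "truck_at(t3,whs2)"]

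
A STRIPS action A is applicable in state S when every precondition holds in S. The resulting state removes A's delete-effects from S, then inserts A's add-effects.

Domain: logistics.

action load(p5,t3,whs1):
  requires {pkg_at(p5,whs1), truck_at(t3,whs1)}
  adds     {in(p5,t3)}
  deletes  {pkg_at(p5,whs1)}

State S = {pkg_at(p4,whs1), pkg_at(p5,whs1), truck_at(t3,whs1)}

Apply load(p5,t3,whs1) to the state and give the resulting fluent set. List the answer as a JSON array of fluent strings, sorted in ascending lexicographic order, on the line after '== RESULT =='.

Compute (S \ del) ∪ add:
  pre ⊆ S: {pkg_at(p5,whs1), truck_at(t3,whs1)} ⊆ S  — applicable
  S \ del = {pkg_at(p4,whs1), truck_at(t3,whs1)}
  ∪ add   = {in(p5,t3), pkg_at(p4,whs1), truck_at(t3,whs1)}

== RESULT ==
["in(p5,t3)", "pkg_at(p4,whs1)", "truck_at(t3,whs1)"]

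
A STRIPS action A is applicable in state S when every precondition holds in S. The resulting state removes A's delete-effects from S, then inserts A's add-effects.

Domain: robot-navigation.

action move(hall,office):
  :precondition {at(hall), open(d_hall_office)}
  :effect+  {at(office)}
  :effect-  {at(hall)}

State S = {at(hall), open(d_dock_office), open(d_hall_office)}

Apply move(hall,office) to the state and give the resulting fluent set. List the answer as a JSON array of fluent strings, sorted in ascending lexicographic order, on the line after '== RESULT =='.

Compute (S \ del) ∪ add:
  pre ⊆ S: {at(hall), open(d_hall_office)} ⊆ S  — applicable
  S \ del = {open(d_dock_office), open(d_hall_office)}
  ∪ add   = {at(office), open(d_dock_office), open(d_hall_office)}

== RESULT ==
["at(office)", "open(d_dock_office)", "open(d_hall_office)"]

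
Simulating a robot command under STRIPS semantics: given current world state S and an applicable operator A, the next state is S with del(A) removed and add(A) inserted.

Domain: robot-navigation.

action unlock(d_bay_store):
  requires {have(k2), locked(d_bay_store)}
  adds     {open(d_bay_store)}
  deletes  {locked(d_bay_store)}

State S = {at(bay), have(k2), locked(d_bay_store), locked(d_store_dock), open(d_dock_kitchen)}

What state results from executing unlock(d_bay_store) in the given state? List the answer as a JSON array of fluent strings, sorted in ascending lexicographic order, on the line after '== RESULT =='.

Compute (S \ del) ∪ add:
  pre ⊆ S: {have(k2), locked(d_bay_store)} ⊆ S  — applicable
  S \ del = {at(bay), have(k2), locked(d_store_dock), open(d_dock_kitchen)}
  ∪ add   = {at(bay), have(k2), locked(d_store_dock), open(d_bay_store), open(d_dock_kitchen)}

== RESULT ==
["at(bay)", "have(k2)", "locked(d_store_dock)", "open(d_bay_store)", "open(d_dock_kitchen)"]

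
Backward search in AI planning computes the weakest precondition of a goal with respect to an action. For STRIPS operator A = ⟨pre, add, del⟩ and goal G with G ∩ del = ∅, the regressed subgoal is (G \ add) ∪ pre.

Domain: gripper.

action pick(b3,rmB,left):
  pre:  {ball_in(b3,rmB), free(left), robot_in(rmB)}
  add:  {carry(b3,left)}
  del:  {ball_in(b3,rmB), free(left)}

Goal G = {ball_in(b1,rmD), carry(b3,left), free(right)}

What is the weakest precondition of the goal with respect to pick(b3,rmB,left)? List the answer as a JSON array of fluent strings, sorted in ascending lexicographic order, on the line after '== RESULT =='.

Compute (G \ add) ∪ pre:
  G ∩ del = {}  (empty — regression defined)
  G \ add = {ball_in(b1,rmD), carry(b3,left), free(right)} \ {carry(b3,left)} = {ball_in(b1,rmD), free(right)}
  ∪ pre   = {ball_in(b1,rmD), free(right)} ∪ {ball_in(b3,rmB), free(left), robot_in(rmB)}
          = {ball_in(b1,rmD), ball_in(b3,rmB), free(left), free(right), robot_in(rmB)}

== RESULT ==
["ball_in(b1,rmD)", "ball_in(b3,rmB)", "free(left)", "free(right)", "robot_in(rmB)"]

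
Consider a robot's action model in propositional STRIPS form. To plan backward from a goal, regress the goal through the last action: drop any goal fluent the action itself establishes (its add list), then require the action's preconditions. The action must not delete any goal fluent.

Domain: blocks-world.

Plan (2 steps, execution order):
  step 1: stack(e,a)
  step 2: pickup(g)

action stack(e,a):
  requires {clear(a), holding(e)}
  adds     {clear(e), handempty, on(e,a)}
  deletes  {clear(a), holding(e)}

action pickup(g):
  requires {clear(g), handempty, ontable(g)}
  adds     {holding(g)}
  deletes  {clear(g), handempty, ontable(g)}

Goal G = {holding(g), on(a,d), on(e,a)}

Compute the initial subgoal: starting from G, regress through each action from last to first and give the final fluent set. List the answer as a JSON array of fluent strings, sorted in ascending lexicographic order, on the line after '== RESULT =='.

Regress step by step:
  through step 2 (pickup(g)): drop {holding(g)}, keep {on(a,d), on(e,a)}, require {clear(g), handempty, ontable(g)}
    → {clear(g), handempty, on(a,d), on(e,a), ontable(g)}
  through step 1 (stack(e,a)): drop {handempty, on(e,a)}, keep {clear(g), on(a,d), ontable(g)}, require {clear(a), holding(e)}
    → {clear(a), clear(g), holding(e), on(a,d), ontable(g)}

== RESULT ==
["clear(a)", "clear(g)", "holding(e)", "on(a,d)", "ontable(g)"]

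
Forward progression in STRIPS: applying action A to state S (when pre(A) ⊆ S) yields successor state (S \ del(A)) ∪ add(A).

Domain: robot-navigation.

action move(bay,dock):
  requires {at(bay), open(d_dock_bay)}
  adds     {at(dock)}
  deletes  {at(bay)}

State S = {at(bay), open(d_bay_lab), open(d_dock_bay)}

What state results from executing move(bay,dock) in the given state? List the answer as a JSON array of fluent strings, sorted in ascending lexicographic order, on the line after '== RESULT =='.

Progress:
  pre ⊆ S: {at(bay), open(d_dock_bay)} ⊆ S  — applicable
  S \ del = {open(d_bay_lab), open(d_dock_bay)}
  ∪ add   = {at(dock), open(d_bay_lab), open(d_dock_bay)}

== RESULT ==
["at(dock)", "open(d_bay_lab)", "open(d_dock_bay)"]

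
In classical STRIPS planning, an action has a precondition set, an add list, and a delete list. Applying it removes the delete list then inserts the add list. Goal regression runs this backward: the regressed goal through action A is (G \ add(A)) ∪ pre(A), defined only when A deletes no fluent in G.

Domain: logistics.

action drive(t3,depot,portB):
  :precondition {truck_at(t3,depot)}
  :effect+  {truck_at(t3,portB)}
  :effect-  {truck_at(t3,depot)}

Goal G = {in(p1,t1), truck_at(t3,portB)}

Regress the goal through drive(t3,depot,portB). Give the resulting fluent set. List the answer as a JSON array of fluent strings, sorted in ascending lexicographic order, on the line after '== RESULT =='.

Compute (G \ add) ∪ pre:
  G ∩ del = {}  (empty — regression defined)
  G \ add = {in(p1,t1), truck_at(t3,portB)} \ {truck_at(t3,portB)} = {in(p1,t1)}
  ∪ pre   = {in(p1,t1)} ∪ {truck_at(t3,depot)}
          = {in(p1,t1), truck_at(t3,depot)}

== RESULT ==
["in(p1,t1)", "truck_at(t3,depot)"]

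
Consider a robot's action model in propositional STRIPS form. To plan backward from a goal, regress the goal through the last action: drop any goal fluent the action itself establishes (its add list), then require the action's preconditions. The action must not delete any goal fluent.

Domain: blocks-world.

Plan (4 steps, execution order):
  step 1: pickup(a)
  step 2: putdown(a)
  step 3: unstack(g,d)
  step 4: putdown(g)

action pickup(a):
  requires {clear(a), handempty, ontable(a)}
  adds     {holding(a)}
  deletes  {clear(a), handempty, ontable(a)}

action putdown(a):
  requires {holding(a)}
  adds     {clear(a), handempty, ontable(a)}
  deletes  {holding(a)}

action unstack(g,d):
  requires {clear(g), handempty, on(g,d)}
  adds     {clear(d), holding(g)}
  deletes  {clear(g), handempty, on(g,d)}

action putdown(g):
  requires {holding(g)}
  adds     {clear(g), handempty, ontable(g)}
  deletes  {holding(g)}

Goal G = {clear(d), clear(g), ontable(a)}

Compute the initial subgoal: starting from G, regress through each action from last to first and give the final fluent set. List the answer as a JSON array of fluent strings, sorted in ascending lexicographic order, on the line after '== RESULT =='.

Regress step by step:
  through step 4 (putdown(g)): drop {clear(g)}, keep {clear(d), ontable(a)}, require {holding(g)}
    → {clear(d), holding(g), ontable(a)}
  through step 3 (unstack(g,d)): drop {clear(d), holding(g)}, keep {ontable(a)}, require {clear(g), handempty, on(g,d)}
    → {clear(g), handempty, on(g,d), ontable(a)}
  through step 2 (putdown(a)): drop {handempty, ontable(a)}, keep {clear(g), on(g,d)}, require {holding(a)}
    → {clear(g), holding(a), on(g,d)}
  through step 1 (pickup(a)): drop {holding(a)}, keep {clear(g), on(g,d)}, require {clear(a), handempty, ontable(a)}
    → {clear(a), clear(g), handempty, on(g,d), ontable(a)}

== RESULT ==
["clear(a)", "clear(g)", "handempty", "on(g,d)", "ontable(a)"]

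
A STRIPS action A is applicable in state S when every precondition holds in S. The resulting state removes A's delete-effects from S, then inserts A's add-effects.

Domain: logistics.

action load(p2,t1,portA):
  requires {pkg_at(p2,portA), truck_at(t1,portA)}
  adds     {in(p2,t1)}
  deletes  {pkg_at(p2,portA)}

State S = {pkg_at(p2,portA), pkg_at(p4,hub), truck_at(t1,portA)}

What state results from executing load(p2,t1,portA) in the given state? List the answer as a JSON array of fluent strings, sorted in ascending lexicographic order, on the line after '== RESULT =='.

Progress:
  pre ⊆ S: {pkg_at(p2,portA), truck_at(t1,portA)} ⊆ S  — applicable
  S \ del = {pkg_at(p4,hub), truck_at(t1,portA)}
  ∪ add   = {in(p2,t1), pkg_at(p4,hub), truck_at(t1,portA)}

== RESULT ==
["in(p2,t1)", "pkg_at(p4,hub)", "truck_at(t1,portA)"]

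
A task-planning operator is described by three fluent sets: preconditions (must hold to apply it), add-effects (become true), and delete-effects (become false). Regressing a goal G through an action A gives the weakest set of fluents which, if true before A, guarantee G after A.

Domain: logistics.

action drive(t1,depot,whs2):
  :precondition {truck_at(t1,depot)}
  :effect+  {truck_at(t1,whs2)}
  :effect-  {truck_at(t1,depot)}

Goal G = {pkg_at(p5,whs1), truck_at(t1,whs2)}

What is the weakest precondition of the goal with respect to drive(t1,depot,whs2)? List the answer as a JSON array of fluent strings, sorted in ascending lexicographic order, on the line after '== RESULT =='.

Regress:
  G ∩ del = {}  (empty — regression defined)
  G \ add = {pkg_at(p5,whs1), truck_at(t1,whs2)} \ {truck_at(t1,whs2)} = {pkg_at(p5,whs1)}
  ∪ pre   = {pkg_at(p5,whs1)} ∪ {truck_at(t1,depot)}
          = {pkg_at(p5,whs1), truck_at(t1,depot)}

== RESULT ==
["pkg_at(p5,whs1)", "truck_at(t1,depot)"]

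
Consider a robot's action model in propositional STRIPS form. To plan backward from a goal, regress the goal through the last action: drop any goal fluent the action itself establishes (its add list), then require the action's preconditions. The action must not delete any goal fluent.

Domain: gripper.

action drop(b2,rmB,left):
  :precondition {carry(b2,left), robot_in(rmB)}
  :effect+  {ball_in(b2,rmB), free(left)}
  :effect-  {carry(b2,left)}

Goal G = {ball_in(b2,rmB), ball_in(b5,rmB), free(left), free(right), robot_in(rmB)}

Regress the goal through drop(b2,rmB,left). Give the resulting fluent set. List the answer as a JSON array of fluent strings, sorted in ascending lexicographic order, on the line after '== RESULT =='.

Regress:
  G ∩ del = {}  (empty — regression defined)
  G \ add = {ball_in(b2,rmB), ball_in(b5,rmB), free(left), free(right), robot_in(rmB)} \ {ball_in(b2,rmB), free(left)} = {ball_in(b5,rmB), free(right), robot_in(rmB)}
  ∪ pre   = {ball_in(b5,rmB), free(right), robot_in(rmB)} ∪ {carry(b2,left), robot_in(rmB)}
          = {ball_in(b5,rmB), carry(b2,left), free(right), robot_in(rmB)}

== RESULT ==
["ball_in(b5,rmB)", "carry(b2,left)", "free(right)", "robot_in(rmB)"]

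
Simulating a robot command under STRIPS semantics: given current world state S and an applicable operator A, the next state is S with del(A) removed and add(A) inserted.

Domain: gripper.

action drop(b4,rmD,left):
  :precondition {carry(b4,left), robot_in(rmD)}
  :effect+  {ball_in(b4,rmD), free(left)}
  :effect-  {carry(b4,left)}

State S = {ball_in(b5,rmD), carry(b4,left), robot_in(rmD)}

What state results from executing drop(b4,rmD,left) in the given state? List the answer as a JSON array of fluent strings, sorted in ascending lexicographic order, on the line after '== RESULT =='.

Compute (S \ del) ∪ add:
  pre ⊆ S: {carry(b4,left), robot_in(rmD)} ⊆ S  — applicable
  S \ del = {ball_in(b5,rmD), robot_in(rmD)}
  ∪ add   = {ball_in(b4,rmD), ball_in(b5,rmD), free(left), robot_in(rmD)}

== RESULT ==
["ball_in(b4,rmD)", "ball_in(b5,rmD)", "free(left)", "robot_in(rmD)"]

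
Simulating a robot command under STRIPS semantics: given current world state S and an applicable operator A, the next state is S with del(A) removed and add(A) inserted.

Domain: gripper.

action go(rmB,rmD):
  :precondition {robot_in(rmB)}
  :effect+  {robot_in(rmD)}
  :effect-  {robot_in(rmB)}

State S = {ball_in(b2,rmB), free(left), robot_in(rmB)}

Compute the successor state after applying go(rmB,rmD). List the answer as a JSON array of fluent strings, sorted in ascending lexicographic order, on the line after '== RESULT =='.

Progress:
  pre ⊆ S: {robot_in(rmB)} ⊆ S  — applicable
  S \ del = {ball_in(b2,rmB), free(left)}
  ∪ add   = {ball_in(b2,rmB), free(left), robot_in(rmD)}

== RESULT ==
["ball_in(b2,rmB)", "free(left)", "robot_in(rmD)"]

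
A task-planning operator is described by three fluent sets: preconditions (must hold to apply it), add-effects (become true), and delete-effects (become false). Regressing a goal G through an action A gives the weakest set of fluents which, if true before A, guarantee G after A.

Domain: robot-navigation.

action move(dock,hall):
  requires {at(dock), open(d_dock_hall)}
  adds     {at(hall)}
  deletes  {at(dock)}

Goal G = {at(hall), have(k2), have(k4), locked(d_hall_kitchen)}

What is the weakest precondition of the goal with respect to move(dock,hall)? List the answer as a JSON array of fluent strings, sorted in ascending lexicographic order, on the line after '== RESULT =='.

Regress:
  G ∩ del = {}  (empty — regression defined)
  G \ add = {at(hall), have(k2), have(k4), locked(d_hall_kitchen)} \ {at(hall)} = {have(k2), have(k4), locked(d_hall_kitchen)}
  ∪ pre   = {have(k2), have(k4), locked(d_hall_kitchen)} ∪ {at(dock), open(d_dock_hall)}
          = {at(dock), have(k2), have(k4), locked(d_hall_kitchen), open(d_dock_hall)}

== RESULT ==
["at(dock)", "have(k2)", "have(k4)", "locked(d_hall_kitchen)", "open(d_dock_hall)"]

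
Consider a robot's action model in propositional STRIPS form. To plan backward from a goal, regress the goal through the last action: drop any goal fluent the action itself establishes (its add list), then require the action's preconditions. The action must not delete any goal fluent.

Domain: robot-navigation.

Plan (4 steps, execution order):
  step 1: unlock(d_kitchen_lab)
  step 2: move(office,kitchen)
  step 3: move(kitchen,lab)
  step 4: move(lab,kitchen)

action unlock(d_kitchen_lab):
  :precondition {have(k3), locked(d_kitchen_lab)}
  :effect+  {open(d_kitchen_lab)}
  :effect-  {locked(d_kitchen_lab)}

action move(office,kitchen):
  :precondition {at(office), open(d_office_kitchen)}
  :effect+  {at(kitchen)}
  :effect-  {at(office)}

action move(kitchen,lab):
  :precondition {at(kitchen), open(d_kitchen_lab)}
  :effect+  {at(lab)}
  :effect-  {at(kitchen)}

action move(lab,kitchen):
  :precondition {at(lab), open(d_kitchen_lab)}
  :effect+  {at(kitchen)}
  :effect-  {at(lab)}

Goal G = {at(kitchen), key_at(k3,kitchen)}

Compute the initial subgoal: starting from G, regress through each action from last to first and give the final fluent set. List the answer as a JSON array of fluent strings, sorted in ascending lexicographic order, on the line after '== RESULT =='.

Regress step by step:
  through step 4 (move(lab,kitchen)): drop {at(kitchen)}, keep {key_at(k3,kitchen)}, require {at(lab), open(d_kitchen_lab)}
    → {at(lab), key_at(k3,kitchen), open(d_kitchen_lab)}
  through step 3 (move(kitchen,lab)): drop {at(lab)}, keep {key_at(k3,kitchen), open(d_kitchen_lab)}, require {at(kitchen), open(d_kitchen_lab)}
    → {at(kitchen), key_at(k3,kitchen), open(d_kitchen_lab)}
  through step 2 (move(office,kitchen)): drop {at(kitchen)}, keep {key_at(k3,kitchen), open(d_kitchen_lab)}, require {at(office), open(d_office_kitchen)}
    → {at(office), key_at(k3,kitchen), open(d_kitchen_lab), open(d_office_kitchen)}
  through step 1 (unlock(d_kitchen_lab)): drop {open(d_kitchen_lab)}, keep {at(office), key_at(k3,kitchen), open(d_office_kitchen)}, require {have(k3), locked(d_kitchen_lab)}
    → {at(office), have(k3), key_at(k3,kitchen), locked(d_kitchen_lab), open(d_office_kitchen)}

== RESULT ==
["at(office)", "have(k3)", "key_at(k3,kitchen)", "locked(d_kitchen_lab)", "open(d_office_kitchen)"]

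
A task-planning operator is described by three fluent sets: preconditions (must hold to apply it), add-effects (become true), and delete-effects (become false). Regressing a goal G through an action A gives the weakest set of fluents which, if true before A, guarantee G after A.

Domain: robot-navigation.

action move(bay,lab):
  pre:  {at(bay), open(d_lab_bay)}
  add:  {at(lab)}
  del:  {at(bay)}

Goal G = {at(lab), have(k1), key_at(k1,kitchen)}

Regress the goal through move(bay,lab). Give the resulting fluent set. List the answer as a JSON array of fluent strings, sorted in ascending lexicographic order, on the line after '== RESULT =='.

Compute (G \ add) ∪ pre:
  G ∩ del = {}  (empty — regression defined)
  G \ add = {at(lab), have(k1), key_at(k1,kitchen)} \ {at(lab)} = {have(k1), key_at(k1,kitchen)}
  ∪ pre   = {have(k1), key_at(k1,kitchen)} ∪ {at(bay), open(d_lab_bay)}
          = {at(bay), have(k1), key_at(k1,kitchen), open(d_lab_bay)}

== RESULT ==
["at(bay)", "have(k1)", "key_at(k1,kitchen)", "open(d_lab_bay)"]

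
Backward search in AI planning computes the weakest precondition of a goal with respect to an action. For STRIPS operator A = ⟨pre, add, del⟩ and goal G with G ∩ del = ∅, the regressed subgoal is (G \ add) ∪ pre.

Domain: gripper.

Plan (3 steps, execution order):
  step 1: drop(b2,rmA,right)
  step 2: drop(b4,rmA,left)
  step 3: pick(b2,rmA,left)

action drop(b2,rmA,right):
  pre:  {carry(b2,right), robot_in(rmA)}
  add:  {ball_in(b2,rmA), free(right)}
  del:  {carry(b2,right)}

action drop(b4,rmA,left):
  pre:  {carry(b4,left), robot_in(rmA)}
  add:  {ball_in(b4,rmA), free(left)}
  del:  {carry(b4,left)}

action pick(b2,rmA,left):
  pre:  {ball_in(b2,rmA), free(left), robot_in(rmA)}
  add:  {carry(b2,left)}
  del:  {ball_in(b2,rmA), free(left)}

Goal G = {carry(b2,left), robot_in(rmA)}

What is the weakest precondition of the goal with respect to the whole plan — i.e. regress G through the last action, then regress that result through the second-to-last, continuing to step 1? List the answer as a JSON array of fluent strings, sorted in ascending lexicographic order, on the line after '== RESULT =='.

Regress step by step:
  through step 3 (pick(b2,rmA,left)): drop {carry(b2,left)}, keep {robot_in(rmA)}, require {ball_in(b2,rmA), free(left), robot_in(rmA)}
    → {ball_in(b2,rmA), free(left), robot_in(rmA)}
  through step 2 (drop(b4,rmA,left)): drop {free(left)}, keep {ball_in(b2,rmA), robot_in(rmA)}, require {carry(b4,left), robot_in(rmA)}
    → {ball_in(b2,rmA), carry(b4,left), robot_in(rmA)}
  through step 1 (drop(b2,rmA,right)): drop {ball_in(b2,rmA)}, keep {carry(b4,left), robot_in(rmA)}, require {carry(b2,right), robot_in(rmA)}
    → {carry(b2,right), carry(b4,left), robot_in(rmA)}

== RESULT ==
["carry(b2,right)", "carry(b4,left)", "robot_in(rmA)"]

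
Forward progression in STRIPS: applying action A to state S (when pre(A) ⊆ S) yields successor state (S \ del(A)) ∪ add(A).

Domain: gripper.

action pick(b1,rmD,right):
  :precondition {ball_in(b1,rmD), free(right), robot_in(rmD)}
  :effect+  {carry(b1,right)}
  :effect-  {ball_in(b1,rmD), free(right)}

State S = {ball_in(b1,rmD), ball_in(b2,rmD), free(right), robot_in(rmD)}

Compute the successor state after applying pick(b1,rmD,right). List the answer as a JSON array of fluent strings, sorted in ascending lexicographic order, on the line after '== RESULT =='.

Progress:
  pre ⊆ S: {ball_in(b1,rmD), free(right), robot_in(rmD)} ⊆ S  — applicable
  S \ del = {ball_in(b2,rmD), robot_in(rmD)}
  ∪ add   = {ball_in(b2,rmD), carry(b1,right), robot_in(rmD)}

== RESULT ==
["ball_in(b2,rmD)", "carry(b1,right)", "robot_in(rmD)"]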